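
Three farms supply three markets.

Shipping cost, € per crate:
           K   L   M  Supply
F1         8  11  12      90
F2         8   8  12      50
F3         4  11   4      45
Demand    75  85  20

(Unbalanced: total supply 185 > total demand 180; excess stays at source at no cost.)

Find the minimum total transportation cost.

1365

One minimum-cost allocation:
  F1–K: 50 × €8 = €400
  F1–L: 35 × €11 = €385
  F2–L: 50 × €8 = €400
  F3–K: 25 × €4 = €100
  F3–M: 20 × €4 = €80
Total = 400 + 385 + 400 + 100 + 80 = €1365.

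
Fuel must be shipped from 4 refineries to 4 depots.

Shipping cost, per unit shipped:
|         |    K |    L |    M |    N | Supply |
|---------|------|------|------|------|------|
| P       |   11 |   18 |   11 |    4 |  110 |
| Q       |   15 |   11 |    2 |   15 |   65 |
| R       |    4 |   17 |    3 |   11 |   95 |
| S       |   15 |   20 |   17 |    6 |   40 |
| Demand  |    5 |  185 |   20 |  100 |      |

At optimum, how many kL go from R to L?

Optimal shipments:
  P->L: 50 kL
  P->N: 60 kL
  Q->L: 65 kL
  R->K: 5 kL
  R->L: 70 kL
  R->M: 20 kL
  S->N: 40 kL
Total cost = 3365.
So R→L carries 70 kL.

70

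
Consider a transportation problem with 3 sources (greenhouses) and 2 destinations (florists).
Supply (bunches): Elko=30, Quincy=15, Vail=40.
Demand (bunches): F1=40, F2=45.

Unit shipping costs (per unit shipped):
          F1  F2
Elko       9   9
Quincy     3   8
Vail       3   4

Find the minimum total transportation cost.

450

A cheapest plan:
  Elko->F2: 30 bunches
  Quincy->F1: 15 bunches
  Vail->F1: 25 bunches
  Vail->F2: 15 bunches
Total cost = 450.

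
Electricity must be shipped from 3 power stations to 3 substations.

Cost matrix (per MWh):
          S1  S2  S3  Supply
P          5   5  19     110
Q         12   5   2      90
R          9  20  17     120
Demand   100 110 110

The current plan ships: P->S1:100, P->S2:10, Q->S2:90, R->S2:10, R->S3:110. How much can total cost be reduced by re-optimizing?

1100

Current plan cost = 100·5 + 10·5 + 90·5 + 10·20 + 110·17 = 3070.
Optimal plan:
  P–S2: 110 × 5 = 550
  Q–S3: 90 × 2 = 180
  R–S1: 100 × 9 = 900
  R–S3: 20 × 17 = 340
Optimal cost = 1970.
Saving = 3070 − 1970 = 1100.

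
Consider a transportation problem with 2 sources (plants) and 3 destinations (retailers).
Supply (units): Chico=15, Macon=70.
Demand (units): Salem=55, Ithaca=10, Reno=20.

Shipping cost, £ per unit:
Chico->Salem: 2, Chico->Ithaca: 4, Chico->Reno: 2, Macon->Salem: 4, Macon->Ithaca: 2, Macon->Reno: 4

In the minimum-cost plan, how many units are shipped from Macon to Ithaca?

10

Optimal shipments:
  Chico→Salem: 15 units
  Macon→Salem: 40 units
  Macon→Ithaca: 10 units
  Macon→Reno: 20 units
Total cost = £290.
So Macon→Ithaca carries 10 units.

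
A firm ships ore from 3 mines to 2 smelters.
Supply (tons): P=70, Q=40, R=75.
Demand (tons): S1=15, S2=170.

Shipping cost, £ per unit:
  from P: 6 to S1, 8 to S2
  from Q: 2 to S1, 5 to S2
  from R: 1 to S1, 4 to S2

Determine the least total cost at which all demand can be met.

One minimum-cost allocation:
  P to S2: 70 tons
  Q to S1: 15 tons
  Q to S2: 25 tons
  R to S2: 75 tons
Total cost = £1015.
(Supply check: P ships 70; Q ships 40; R ships 75.)

1015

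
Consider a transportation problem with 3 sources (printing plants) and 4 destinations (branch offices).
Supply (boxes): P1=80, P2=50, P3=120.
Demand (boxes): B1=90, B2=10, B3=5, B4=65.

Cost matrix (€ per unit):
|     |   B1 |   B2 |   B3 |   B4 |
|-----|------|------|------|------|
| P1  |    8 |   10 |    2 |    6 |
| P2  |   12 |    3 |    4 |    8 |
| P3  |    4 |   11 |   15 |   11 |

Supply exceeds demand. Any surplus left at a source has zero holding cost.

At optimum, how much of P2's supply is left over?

40

An optimal plan:
  P1 to B3: 5 × €2 = €10
  P1 to B4: 65 × €6 = €390
  P2 to B2: 10 × €3 = €30
  P3 to B1: 90 × €4 = €360
Total cost = €790.
P2 ships 10 of its 50, leaving 40.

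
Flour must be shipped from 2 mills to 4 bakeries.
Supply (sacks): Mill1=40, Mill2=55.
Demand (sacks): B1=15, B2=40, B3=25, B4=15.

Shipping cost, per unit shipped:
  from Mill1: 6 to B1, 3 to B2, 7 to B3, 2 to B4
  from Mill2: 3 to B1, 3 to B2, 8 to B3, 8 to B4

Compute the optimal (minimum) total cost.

370

An optimal shipping plan:
  Mill1–B3: 25 × 7 = 175
  Mill1–B4: 15 × 2 = 30
  Mill2–B1: 15 × 3 = 45
  Mill2–B2: 40 × 3 = 120
Total = 175 + 30 + 45 + 120 = 370.
(Supply check: Mill1 ships 40; Mill2 ships 55.)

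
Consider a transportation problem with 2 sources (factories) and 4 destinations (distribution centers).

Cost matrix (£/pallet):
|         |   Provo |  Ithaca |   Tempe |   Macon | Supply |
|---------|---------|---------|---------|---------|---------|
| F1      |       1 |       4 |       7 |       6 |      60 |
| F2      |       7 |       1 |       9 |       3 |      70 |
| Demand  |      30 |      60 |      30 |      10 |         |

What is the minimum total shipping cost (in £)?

330

One minimum-cost allocation:
  F1→Provo: 30 × £1 = £30
  F1→Tempe: 30 × £7 = £210
  F2→Ithaca: 60 × £1 = £60
  F2→Macon: 10 × £3 = £30
Total = 30 + 210 + 60 + 30 = £330.
(Supply check: F1 ships 60; F2 ships 70.)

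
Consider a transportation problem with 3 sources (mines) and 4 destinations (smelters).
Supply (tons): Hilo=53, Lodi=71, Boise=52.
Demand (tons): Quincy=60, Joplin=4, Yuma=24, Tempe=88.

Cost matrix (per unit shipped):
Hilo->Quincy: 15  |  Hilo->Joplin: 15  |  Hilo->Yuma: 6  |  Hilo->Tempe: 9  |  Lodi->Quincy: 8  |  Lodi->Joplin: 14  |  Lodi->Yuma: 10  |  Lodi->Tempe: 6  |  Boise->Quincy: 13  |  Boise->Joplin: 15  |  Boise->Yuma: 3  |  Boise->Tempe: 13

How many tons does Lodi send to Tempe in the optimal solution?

Optimal shipments:
  Hilo→Tempe: 53 × 9 = 477
  Lodi→Quincy: 36 × 8 = 288
  Lodi→Tempe: 35 × 6 = 210
  Boise→Quincy: 24 × 13 = 312
  Boise→Joplin: 4 × 15 = 60
  Boise→Yuma: 24 × 3 = 72
Total cost = 1419.
So Lodi→Tempe carries 35 tons.

35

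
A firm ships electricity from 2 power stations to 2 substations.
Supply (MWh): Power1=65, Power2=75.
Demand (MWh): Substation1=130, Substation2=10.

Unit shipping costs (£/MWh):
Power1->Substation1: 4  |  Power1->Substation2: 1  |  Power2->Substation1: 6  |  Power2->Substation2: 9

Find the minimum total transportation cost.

An optimal shipping plan:
  Power1→Substation1: 55 MWh
  Power1→Substation2: 10 MWh
  Power2→Substation1: 75 MWh
Total cost = £680.

680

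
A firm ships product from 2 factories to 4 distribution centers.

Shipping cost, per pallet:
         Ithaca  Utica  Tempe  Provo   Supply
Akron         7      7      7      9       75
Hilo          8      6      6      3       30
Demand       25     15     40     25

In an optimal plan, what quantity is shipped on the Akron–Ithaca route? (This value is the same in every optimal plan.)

25

Optimal shipments:
  Akron–Ithaca: 25 pallets
  Akron–Utica: 15 pallets
  Akron–Tempe: 35 pallets
  Hilo–Tempe: 5 pallets
  Hilo–Provo: 25 pallets
Total cost = 630.
So Akron→Ithaca carries 25 pallets.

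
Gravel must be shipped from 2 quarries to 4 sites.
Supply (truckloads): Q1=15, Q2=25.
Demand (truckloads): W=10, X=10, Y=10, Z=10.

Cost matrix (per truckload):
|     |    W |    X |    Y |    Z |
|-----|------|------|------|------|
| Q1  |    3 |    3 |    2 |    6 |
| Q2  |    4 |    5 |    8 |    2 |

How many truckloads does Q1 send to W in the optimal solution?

0

The minimum-cost plan:
  Q1->X: 5 × 3 = 15
  Q1->Y: 10 × 2 = 20
  Q2->W: 10 × 4 = 40
  Q2->X: 5 × 5 = 25
  Q2->Z: 10 × 2 = 20
Total cost = 120.
The route Q1→W is not used.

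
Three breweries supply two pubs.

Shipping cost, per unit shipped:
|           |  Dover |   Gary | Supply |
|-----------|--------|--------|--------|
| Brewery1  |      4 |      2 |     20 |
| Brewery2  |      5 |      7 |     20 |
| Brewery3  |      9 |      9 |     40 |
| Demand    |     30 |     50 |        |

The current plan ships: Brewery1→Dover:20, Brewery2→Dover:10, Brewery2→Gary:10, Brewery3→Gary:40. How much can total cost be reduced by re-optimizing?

Current plan cost = 20·4 + 10·5 + 10·7 + 40·9 = 560.
Optimal plan:
  Brewery1 to Gary: 20 × 2 = 40
  Brewery2 to Dover: 20 × 5 = 100
  Brewery3 to Dover: 10 × 9 = 90
  Brewery3 to Gary: 30 × 9 = 270
Optimal cost = 500.
Saving = 560 − 500 = 60.

60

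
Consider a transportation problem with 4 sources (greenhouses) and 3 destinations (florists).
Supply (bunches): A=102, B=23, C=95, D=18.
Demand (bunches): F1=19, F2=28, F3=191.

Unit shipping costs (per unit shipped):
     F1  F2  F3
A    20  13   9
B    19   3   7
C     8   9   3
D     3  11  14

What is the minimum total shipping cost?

Optimal allocation:
  A->F2: 5 × 13 = 65
  A->F3: 97 × 9 = 873
  B->F2: 23 × 3 = 69
  C->F1: 1 × 8 = 8
  C->F3: 94 × 3 = 282
  D->F1: 18 × 3 = 54
Total = 65 + 873 + 69 + 8 + 282 + 54 = 1351.

1351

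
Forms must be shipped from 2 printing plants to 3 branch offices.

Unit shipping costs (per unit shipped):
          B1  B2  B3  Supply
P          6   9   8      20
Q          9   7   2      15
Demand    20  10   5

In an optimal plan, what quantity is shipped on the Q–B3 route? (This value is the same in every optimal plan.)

The minimum-cost plan:
  P→B1: 20 × 6 = 120
  Q→B2: 10 × 7 = 70
  Q→B3: 5 × 2 = 10
Total cost = 200.
So Q→B3 carries 5 boxes.

5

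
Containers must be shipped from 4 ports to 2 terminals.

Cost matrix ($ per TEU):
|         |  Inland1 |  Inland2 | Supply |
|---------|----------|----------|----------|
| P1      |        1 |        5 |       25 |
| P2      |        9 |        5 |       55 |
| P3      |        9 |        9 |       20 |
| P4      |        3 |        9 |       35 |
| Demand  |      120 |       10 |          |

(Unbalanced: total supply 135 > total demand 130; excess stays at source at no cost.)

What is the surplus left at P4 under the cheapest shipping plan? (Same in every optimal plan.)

0

An optimal plan:
  P1->Inland1: 25 × $1 = $25
  P2->Inland1: 40 × $9 = $360
  P2->Inland2: 10 × $5 = $50
  P3->Inland1: 20 × $9 = $180
  P4->Inland1: 35 × $3 = $105
Total cost = $720.
P4 ships 35 of its 35, leaving 0.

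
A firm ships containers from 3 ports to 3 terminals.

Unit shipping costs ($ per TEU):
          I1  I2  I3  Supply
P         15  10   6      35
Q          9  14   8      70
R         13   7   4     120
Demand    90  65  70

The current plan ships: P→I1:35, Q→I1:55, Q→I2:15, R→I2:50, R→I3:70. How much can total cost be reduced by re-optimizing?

Current plan cost = 35·15 + 55·9 + 15·14 + 50·7 + 70·4 = $1860.
Optimal plan:
  P→I3: 35 TEU
  Q→I1: 70 TEU
  R→I1: 20 TEU
  R→I2: 65 TEU
  R→I3: 35 TEU
Optimal cost = $1695.
Saving = 1860 − 1695 = $165.

165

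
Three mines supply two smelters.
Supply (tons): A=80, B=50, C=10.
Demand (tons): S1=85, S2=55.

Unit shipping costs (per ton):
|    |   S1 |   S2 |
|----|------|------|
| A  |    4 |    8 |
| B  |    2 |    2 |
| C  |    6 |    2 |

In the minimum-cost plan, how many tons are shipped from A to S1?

80

The minimum-cost plan:
  A to S1: 80 tons
  B to S1: 5 tons
  B to S2: 45 tons
  C to S2: 10 tons
Total cost = 440.
So A→S1 carries 80 tons.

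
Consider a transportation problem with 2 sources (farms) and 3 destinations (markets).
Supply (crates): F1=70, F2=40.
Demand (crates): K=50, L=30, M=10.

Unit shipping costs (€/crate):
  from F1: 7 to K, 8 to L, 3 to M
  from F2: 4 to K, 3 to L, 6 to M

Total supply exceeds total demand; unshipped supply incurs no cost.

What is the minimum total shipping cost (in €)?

Optimal allocation:
  F1 to K: 40 × €7 = €280
  F1 to M: 10 × €3 = €30
  F2 to K: 10 × €4 = €40
  F2 to L: 30 × €3 = €90
Total = 280 + 30 + 40 + 90 = €440.

440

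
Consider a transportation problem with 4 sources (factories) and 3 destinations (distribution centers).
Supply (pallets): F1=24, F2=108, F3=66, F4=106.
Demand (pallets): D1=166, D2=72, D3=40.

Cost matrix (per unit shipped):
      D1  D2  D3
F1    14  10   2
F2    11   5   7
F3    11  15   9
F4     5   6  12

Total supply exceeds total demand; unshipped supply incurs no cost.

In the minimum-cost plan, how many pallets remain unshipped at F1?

0

Minimum-cost shipments:
  F1->D3: 24 pallets
  F2->D2: 72 pallets
  F2->D3: 16 pallets
  F3->D1: 60 pallets
  F4->D1: 106 pallets
Total cost = 1710.
F1 ships 24 of its 24, leaving 0.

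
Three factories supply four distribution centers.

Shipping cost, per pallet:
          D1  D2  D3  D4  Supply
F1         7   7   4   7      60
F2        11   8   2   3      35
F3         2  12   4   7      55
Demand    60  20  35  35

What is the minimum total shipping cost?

530

One minimum-cost allocation:
  F1 to D1: 5 × 7 = 35
  F1 to D2: 20 × 7 = 140
  F1 to D3: 35 × 4 = 140
  F2 to D4: 35 × 3 = 105
  F3 to D1: 55 × 2 = 110
Total = 35 + 140 + 140 + 105 + 110 = 530.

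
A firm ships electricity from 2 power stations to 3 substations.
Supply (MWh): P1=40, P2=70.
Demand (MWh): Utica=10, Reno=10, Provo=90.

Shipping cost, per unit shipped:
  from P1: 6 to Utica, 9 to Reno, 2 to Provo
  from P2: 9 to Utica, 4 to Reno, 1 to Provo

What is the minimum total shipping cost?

Optimal allocation:
  P1 to Utica: 10 × 6 = 60
  P1 to Provo: 30 × 2 = 60
  P2 to Reno: 10 × 4 = 40
  P2 to Provo: 60 × 1 = 60
Total = 60 + 60 + 40 + 60 = 220.

220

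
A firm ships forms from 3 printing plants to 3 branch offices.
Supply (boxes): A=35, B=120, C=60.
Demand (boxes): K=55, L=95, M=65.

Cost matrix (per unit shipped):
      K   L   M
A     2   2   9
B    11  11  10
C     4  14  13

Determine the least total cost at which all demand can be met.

1615

Optimal allocation:
  A to L: 35 × 2 = 70
  B to L: 55 × 11 = 605
  B to M: 65 × 10 = 650
  C to K: 55 × 4 = 220
  C to L: 5 × 14 = 70
Total = 70 + 605 + 650 + 220 + 70 = 1615.
(Supply check: A ships 35; B ships 120; C ships 60.)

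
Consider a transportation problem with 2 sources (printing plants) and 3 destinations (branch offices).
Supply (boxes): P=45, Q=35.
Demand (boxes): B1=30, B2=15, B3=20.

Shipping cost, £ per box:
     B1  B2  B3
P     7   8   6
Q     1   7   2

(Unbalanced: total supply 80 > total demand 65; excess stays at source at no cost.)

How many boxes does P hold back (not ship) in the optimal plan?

15

An optimal plan:
  P to B2: 15 × £8 = £120
  P to B3: 15 × £6 = £90
  Q to B1: 30 × £1 = £30
  Q to B3: 5 × £2 = £10
Total cost = £250.
P ships 30 of its 45, leaving 15.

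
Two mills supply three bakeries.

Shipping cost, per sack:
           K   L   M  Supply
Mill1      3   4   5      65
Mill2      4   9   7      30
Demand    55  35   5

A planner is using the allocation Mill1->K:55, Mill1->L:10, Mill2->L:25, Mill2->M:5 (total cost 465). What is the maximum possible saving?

105

Current plan cost = 55·3 + 10·4 + 25·9 + 5·7 = 465.
Optimal plan:
  Mill1→K: 25 × 3 = 75
  Mill1→L: 35 × 4 = 140
  Mill1→M: 5 × 5 = 25
  Mill2→K: 30 × 4 = 120
Optimal cost = 360.
Saving = 465 − 360 = 105.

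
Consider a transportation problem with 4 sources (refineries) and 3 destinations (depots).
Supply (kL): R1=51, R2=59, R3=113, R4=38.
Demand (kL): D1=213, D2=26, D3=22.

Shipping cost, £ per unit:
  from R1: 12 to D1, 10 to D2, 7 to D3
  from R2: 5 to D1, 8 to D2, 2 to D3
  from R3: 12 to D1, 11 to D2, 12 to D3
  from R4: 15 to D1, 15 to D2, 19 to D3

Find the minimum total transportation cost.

2671

An optimal shipping plan:
  R1->D1: 3 × £12 = £36
  R1->D2: 26 × £10 = £260
  R1->D3: 22 × £7 = £154
  R2->D1: 59 × £5 = £295
  R3->D1: 113 × £12 = £1356
  R4->D1: 38 × £15 = £570
Total = 36 + 260 + 154 + 295 + 1356 + 570 = £2671.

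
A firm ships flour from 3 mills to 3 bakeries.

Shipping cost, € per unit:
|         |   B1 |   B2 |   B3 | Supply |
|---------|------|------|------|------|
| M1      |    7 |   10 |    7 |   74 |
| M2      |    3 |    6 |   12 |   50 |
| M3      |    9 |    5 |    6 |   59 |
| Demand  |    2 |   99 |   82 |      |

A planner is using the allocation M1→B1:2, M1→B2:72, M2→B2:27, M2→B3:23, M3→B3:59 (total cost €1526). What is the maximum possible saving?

411

Current plan cost = 2·7 + 72·10 + 27·6 + 23·12 + 59·6 = €1526.
Optimal plan:
  M1 to B3: 74 × €7 = €518
  M2 to B1: 2 × €3 = €6
  M2 to B2: 48 × €6 = €288
  M3 to B2: 51 × €5 = €255
  M3 to B3: 8 × €6 = €48
Optimal cost = €1115.
Saving = 1526 − 1115 = €411.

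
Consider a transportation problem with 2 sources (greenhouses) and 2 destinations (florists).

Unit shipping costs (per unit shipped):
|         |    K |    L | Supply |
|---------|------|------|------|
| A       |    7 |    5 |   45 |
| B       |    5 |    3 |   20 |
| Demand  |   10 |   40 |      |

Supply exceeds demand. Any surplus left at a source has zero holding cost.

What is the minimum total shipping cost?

230

Optimal allocation:
  A to K: 10 bunches
  A to L: 20 bunches
  B to L: 20 bunches
Total cost = 230.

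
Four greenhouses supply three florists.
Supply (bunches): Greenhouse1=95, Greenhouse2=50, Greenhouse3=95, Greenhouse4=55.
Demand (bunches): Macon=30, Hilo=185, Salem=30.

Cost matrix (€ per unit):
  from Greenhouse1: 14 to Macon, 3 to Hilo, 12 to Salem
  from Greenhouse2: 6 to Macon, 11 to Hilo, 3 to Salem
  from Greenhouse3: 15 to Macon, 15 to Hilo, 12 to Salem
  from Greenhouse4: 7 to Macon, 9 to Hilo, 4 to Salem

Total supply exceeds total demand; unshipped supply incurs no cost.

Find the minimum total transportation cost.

One minimum-cost allocation:
  Greenhouse1 to Hilo: 95 × €3 = €285
  Greenhouse2 to Macon: 30 × €6 = €180
  Greenhouse2 to Salem: 20 × €3 = €60
  Greenhouse3 to Hilo: 45 × €15 = €675
  Greenhouse4 to Hilo: 45 × €9 = €405
  Greenhouse4 to Salem: 10 × €4 = €40
Total = 285 + 180 + 60 + 675 + 405 + 40 = €1645.

1645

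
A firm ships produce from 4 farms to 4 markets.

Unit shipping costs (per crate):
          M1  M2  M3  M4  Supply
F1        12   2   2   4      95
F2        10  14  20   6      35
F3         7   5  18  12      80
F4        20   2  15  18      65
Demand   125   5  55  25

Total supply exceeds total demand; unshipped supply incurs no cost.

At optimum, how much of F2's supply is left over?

An optimal plan:
  F1 to M1: 10 × 12 = 120
  F1 to M2: 5 × 2 = 10
  F1 to M3: 55 × 2 = 110
  F1 to M4: 25 × 4 = 100
  F2 to M1: 35 × 10 = 350
  F3 to M1: 80 × 7 = 560
Total cost = 1250.
F2 ships 35 of its 35, leaving 0.

0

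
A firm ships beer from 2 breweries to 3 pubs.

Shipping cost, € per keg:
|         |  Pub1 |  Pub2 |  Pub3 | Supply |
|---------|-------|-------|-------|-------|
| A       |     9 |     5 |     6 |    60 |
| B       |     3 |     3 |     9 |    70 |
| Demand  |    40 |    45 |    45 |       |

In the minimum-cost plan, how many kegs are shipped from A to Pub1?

0

The minimum-cost plan:
  A->Pub2: 15 × €5 = €75
  A->Pub3: 45 × €6 = €270
  B->Pub1: 40 × €3 = €120
  B->Pub2: 30 × €3 = €90
Total cost = €555.
The route A→Pub1 is not used.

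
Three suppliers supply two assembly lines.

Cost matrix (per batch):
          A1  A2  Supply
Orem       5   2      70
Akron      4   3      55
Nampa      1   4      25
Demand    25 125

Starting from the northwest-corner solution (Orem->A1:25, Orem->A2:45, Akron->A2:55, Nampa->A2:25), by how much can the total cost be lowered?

Current plan cost = 25·5 + 45·2 + 55·3 + 25·4 = 480.
Optimal plan:
  Orem→A2: 70 × 2 = 140
  Akron→A2: 55 × 3 = 165
  Nampa→A1: 25 × 1 = 25
Optimal cost = 330.
Saving = 480 − 330 = 150.

150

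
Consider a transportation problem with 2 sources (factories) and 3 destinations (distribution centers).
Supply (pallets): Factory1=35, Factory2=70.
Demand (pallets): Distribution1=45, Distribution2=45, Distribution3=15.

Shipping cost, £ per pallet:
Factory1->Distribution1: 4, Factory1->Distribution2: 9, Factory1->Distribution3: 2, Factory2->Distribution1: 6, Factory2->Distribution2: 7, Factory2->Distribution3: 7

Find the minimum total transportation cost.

575

Optimal allocation:
  Factory1 to Distribution1: 20 × £4 = £80
  Factory1 to Distribution3: 15 × £2 = £30
  Factory2 to Distribution1: 25 × £6 = £150
  Factory2 to Distribution2: 45 × £7 = £315
Total = 80 + 30 + 150 + 315 = £575.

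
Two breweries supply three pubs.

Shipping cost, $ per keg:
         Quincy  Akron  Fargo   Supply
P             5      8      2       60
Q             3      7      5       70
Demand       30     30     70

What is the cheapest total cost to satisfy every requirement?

A cheapest plan:
  P→Fargo: 60 kegs
  Q→Quincy: 30 kegs
  Q→Akron: 30 kegs
  Q→Fargo: 10 kegs
Total cost = $470.
(Supply check: P ships 60; Q ships 70.)

470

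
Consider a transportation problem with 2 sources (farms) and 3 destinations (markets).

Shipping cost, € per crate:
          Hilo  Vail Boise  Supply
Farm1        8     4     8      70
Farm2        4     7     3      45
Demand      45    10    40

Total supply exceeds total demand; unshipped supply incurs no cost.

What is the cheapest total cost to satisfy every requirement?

500

An optimal shipping plan:
  Farm1–Hilo: 40 × €8 = €320
  Farm1–Vail: 10 × €4 = €40
  Farm2–Hilo: 5 × €4 = €20
  Farm2–Boise: 40 × €3 = €120
Total = 320 + 40 + 20 + 120 = €500.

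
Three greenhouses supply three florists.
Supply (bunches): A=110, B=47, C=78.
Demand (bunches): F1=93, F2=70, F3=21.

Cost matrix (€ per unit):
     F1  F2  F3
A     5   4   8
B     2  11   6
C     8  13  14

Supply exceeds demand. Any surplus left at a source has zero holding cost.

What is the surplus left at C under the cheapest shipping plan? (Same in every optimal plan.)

Minimum-cost shipments:
  A to F1: 19 × €5 = €95
  A to F2: 70 × €4 = €280
  A to F3: 21 × €8 = €168
  B to F1: 47 × €2 = €94
  C to F1: 27 × €8 = €216
Total cost = €853.
C ships 27 of its 78, leaving 51.

51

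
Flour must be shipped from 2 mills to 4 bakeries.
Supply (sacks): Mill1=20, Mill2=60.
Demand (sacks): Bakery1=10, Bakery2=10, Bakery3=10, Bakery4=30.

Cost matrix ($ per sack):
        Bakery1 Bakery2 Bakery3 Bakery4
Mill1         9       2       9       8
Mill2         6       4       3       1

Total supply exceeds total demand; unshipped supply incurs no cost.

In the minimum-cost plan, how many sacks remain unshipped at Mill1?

10

An optimal plan:
  Mill1→Bakery2: 10 sacks
  Mill2→Bakery1: 10 sacks
  Mill2→Bakery3: 10 sacks
  Mill2→Bakery4: 30 sacks
Total cost = $140.
Mill1 ships 10 of its 20, leaving 10.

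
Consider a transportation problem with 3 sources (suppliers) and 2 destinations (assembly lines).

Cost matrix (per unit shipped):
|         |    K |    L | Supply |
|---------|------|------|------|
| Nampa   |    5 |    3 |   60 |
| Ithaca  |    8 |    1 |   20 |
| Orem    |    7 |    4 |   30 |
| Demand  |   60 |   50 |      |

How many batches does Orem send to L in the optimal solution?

30

Optimal shipments:
  Nampa→K: 60 × 5 = 300
  Ithaca→L: 20 × 1 = 20
  Orem→L: 30 × 4 = 120
Total cost = 440.
So Orem→L carries 30 batches.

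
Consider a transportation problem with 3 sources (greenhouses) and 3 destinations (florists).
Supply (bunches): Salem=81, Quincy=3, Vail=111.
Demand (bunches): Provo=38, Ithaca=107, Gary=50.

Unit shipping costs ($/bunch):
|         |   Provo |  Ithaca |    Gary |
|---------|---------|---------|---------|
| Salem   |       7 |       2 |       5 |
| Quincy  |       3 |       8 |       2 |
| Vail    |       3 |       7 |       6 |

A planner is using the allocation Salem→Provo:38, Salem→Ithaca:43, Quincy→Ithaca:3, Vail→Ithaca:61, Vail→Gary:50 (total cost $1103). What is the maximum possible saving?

Current plan cost = 38·7 + 43·2 + 3·8 + 61·7 + 50·6 = $1103.
Optimal plan:
  Salem–Ithaca: 81 × $2 = $162
  Quincy–Gary: 3 × $2 = $6
  Vail–Provo: 38 × $3 = $114
  Vail–Ithaca: 26 × $7 = $182
  Vail–Gary: 47 × $6 = $282
Optimal cost = $746.
Saving = 1103 − 746 = $357.

357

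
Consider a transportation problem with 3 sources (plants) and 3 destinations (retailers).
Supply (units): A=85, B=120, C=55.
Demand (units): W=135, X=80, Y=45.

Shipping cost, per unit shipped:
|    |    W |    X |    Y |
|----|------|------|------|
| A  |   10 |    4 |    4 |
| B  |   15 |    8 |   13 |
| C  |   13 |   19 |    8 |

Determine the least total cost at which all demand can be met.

One minimum-cost allocation:
  A->W: 40 × 10 = 400
  A->Y: 45 × 4 = 180
  B->W: 40 × 15 = 600
  B->X: 80 × 8 = 640
  C->W: 55 × 13 = 715
Total = 400 + 180 + 600 + 640 + 715 = 2535.
(Supply check: A ships 85; B ships 120; C ships 55.)

2535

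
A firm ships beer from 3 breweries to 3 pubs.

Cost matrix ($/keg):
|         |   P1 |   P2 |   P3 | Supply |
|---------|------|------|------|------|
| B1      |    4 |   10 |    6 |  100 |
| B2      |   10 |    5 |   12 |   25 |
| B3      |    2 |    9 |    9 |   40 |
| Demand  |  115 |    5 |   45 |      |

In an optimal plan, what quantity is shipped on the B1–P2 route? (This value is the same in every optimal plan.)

Solving gives:
  B1 to P1: 55 × $4 = $220
  B1 to P3: 45 × $6 = $270
  B2 to P1: 20 × $10 = $200
  B2 to P2: 5 × $5 = $25
  B3 to P1: 40 × $2 = $80
Total cost = $795.
The route B1→P2 is not used.

0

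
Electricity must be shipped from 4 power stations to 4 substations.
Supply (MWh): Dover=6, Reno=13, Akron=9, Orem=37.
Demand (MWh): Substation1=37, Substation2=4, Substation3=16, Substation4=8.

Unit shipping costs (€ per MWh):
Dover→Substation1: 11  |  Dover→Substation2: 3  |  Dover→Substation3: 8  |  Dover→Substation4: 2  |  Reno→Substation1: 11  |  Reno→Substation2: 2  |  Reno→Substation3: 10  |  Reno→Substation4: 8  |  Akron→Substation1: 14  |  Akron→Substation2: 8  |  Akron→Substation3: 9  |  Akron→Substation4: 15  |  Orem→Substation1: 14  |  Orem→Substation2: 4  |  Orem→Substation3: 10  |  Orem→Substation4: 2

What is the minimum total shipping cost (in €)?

Optimal allocation:
  Dover to Substation1: 6 × €11 = €66
  Reno to Substation1: 13 × €11 = €143
  Akron to Substation3: 9 × €9 = €81
  Orem to Substation1: 18 × €14 = €252
  Orem to Substation2: 4 × €4 = €16
  Orem to Substation3: 7 × €10 = €70
  Orem to Substation4: 8 × €2 = €16
Total = 66 + 143 + 81 + 252 + 16 + 70 + 16 = €644.
(Supply check: Dover ships 6; Reno ships 13; Akron ships 9; Orem ships 37.)

644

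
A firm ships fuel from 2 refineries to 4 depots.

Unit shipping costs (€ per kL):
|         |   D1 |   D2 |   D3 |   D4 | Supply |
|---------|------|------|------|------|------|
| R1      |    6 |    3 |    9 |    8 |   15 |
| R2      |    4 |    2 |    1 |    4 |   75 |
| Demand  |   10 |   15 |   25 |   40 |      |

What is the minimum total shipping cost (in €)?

270

One minimum-cost allocation:
  R1->D2: 15 kL
  R2->D1: 10 kL
  R2->D3: 25 kL
  R2->D4: 40 kL
Total cost = €270.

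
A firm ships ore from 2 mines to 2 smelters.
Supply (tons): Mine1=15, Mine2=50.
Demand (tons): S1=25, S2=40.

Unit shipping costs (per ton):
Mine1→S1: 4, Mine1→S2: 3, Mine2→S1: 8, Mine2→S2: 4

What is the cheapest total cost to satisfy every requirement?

One minimum-cost allocation:
  Mine1→S1: 15 × 4 = 60
  Mine2→S1: 10 × 8 = 80
  Mine2→S2: 40 × 4 = 160
Total = 60 + 80 + 160 = 300.
(Supply check: Mine1 ships 15; Mine2 ships 50.)

300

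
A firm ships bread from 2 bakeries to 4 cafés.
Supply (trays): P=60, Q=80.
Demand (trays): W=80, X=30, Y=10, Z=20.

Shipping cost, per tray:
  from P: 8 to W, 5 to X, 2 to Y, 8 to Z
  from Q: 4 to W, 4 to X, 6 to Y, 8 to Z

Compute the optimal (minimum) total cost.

An optimal shipping plan:
  P to X: 30 × 5 = 150
  P to Y: 10 × 2 = 20
  P to Z: 20 × 8 = 160
  Q to W: 80 × 4 = 320
Total = 150 + 20 + 160 + 320 = 650.

650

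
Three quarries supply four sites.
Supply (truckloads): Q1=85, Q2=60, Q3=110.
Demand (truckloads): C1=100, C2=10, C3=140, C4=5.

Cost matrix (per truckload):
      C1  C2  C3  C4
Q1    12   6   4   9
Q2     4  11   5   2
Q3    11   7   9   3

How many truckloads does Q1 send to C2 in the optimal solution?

0

The minimum-cost plan:
  Q1->C3: 85 × 4 = 340
  Q2->C1: 60 × 4 = 240
  Q3->C1: 40 × 11 = 440
  Q3->C2: 10 × 7 = 70
  Q3->C3: 55 × 9 = 495
  Q3->C4: 5 × 3 = 15
Total cost = 1600.
The route Q1→C2 is not used.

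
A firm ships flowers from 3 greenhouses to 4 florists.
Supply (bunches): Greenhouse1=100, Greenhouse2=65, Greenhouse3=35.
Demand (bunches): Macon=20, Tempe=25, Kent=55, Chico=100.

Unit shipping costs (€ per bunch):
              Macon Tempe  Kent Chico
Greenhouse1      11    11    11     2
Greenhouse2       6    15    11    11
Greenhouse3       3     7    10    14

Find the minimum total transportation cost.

Optimal allocation:
  Greenhouse1–Chico: 100 × €2 = €200
  Greenhouse2–Macon: 10 × €6 = €60
  Greenhouse2–Kent: 55 × €11 = €605
  Greenhouse3–Macon: 10 × €3 = €30
  Greenhouse3–Tempe: 25 × €7 = €175
Total = 200 + 60 + 605 + 30 + 175 = €1070.

1070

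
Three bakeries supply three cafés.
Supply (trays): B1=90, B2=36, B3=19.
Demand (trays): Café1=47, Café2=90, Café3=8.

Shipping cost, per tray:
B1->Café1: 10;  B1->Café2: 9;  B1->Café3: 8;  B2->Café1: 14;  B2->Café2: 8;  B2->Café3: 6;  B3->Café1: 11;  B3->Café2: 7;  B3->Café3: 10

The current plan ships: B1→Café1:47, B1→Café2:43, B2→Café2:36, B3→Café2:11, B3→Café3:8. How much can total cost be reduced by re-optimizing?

Current plan cost = 47·10 + 43·9 + 36·8 + 11·7 + 8·10 = 1302.
Optimal plan:
  B1→Café1: 47 × 10 = 470
  B1→Café2: 43 × 9 = 387
  B2→Café2: 28 × 8 = 224
  B2→Café3: 8 × 6 = 48
  B3→Café2: 19 × 7 = 133
Optimal cost = 1262.
Saving = 1302 − 1262 = 40.

40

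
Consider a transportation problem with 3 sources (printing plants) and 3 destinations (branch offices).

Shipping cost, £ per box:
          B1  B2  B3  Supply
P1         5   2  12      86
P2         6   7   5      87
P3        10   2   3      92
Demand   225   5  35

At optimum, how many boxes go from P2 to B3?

0

Optimal shipments:
  P1–B1: 86 boxes
  P2–B1: 87 boxes
  P3–B1: 52 boxes
  P3–B2: 5 boxes
  P3–B3: 35 boxes
Total cost = £1587.
The route P2→B3 is not used.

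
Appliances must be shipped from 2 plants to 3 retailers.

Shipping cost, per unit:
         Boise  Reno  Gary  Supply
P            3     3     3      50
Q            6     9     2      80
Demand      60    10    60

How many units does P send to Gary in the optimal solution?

0

Optimal shipments:
  P to Boise: 40 × 3 = 120
  P to Reno: 10 × 3 = 30
  Q to Boise: 20 × 6 = 120
  Q to Gary: 60 × 2 = 120
Total cost = 390.
The route P→Gary is not used.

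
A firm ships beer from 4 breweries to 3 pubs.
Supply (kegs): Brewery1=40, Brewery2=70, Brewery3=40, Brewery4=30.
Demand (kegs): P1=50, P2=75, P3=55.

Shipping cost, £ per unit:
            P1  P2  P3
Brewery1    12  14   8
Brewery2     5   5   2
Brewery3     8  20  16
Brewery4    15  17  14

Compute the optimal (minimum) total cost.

One minimum-cost allocation:
  Brewery1 to P3: 40 × £8 = £320
  Brewery2 to P2: 55 × £5 = £275
  Brewery2 to P3: 15 × £2 = £30
  Brewery3 to P1: 40 × £8 = £320
  Brewery4 to P1: 10 × £15 = £150
  Brewery4 to P2: 20 × £17 = £340
Total = 320 + 275 + 30 + 320 + 150 + 340 = £1435.
(Supply check: Brewery1 ships 40; Brewery2 ships 70; Brewery3 ships 40; Brewery4 ships 30.)

1435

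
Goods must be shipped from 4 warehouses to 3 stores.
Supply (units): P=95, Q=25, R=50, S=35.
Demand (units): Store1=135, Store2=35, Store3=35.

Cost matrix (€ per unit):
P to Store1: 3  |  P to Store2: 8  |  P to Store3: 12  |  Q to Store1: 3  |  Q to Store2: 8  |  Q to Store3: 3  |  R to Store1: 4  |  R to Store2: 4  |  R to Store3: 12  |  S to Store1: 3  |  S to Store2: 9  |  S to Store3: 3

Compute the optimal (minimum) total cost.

An optimal shipping plan:
  P to Store1: 95 × €3 = €285
  Q to Store1: 25 × €3 = €75
  R to Store1: 15 × €4 = €60
  R to Store2: 35 × €4 = €140
  S to Store3: 35 × €3 = €105
Total = 285 + 75 + 60 + 140 + 105 = €665.

665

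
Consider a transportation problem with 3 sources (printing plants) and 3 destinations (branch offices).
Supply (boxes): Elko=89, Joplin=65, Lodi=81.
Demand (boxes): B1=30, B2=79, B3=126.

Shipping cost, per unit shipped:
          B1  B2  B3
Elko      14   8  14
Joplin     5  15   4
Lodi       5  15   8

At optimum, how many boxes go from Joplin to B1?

Solving gives:
  Elko–B2: 79 × 8 = 632
  Elko–B3: 10 × 14 = 140
  Joplin–B3: 65 × 4 = 260
  Lodi–B1: 30 × 5 = 150
  Lodi–B3: 51 × 8 = 408
Total cost = 1590.
The route Joplin→B1 is not used.

0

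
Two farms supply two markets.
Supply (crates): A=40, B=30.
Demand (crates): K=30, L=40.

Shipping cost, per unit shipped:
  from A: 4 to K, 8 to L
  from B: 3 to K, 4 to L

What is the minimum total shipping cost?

An optimal shipping plan:
  A to K: 30 × 4 = 120
  A to L: 10 × 8 = 80
  B to L: 30 × 4 = 120
Total = 120 + 80 + 120 = 320.
(Supply check: A ships 40; B ships 30.)

320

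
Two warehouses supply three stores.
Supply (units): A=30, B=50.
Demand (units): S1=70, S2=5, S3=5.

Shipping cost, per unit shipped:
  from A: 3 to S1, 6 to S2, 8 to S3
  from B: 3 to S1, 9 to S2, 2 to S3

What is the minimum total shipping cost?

An optimal shipping plan:
  A–S1: 25 × 3 = 75
  A–S2: 5 × 6 = 30
  B–S1: 45 × 3 = 135
  B–S3: 5 × 2 = 10
Total = 75 + 30 + 135 + 10 = 250.

250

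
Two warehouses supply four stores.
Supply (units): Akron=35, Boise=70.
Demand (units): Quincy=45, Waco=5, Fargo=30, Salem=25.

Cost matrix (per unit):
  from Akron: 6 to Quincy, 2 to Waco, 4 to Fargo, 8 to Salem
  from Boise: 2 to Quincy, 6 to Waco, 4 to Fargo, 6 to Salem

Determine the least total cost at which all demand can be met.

One minimum-cost allocation:
  Akron to Waco: 5 × 2 = 10
  Akron to Fargo: 30 × 4 = 120
  Boise to Quincy: 45 × 2 = 90
  Boise to Salem: 25 × 6 = 150
Total = 10 + 120 + 90 + 150 = 370.
(Supply check: Akron ships 35; Boise ships 70.)

370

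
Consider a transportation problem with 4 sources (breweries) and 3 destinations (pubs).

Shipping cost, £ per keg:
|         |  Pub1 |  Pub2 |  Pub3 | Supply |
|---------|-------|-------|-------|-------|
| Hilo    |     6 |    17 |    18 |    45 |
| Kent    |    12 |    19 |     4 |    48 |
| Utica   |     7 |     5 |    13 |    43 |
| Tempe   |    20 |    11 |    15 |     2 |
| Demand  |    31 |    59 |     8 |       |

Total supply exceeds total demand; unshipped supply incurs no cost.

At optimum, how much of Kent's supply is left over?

Minimum-cost shipments:
  Hilo->Pub1: 31 × £6 = £186
  Hilo->Pub2: 14 × £17 = £238
  Kent->Pub3: 8 × £4 = £32
  Utica->Pub2: 43 × £5 = £215
  Tempe->Pub2: 2 × £11 = £22
Total cost = £693.
Kent ships 8 of its 48, leaving 40.

40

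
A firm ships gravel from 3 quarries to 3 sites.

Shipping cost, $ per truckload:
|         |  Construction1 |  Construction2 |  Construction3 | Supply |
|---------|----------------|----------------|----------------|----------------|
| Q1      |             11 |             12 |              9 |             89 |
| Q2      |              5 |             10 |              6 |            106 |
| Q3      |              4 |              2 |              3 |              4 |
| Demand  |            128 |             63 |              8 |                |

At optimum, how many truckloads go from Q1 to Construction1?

Solving gives:
  Q1→Construction1: 22 × $11 = $242
  Q1→Construction2: 59 × $12 = $708
  Q1→Construction3: 8 × $9 = $72
  Q2→Construction1: 106 × $5 = $530
  Q3→Construction2: 4 × $2 = $8
Total cost = $1560.
So Q1→Construction1 carries 22 truckloads.

22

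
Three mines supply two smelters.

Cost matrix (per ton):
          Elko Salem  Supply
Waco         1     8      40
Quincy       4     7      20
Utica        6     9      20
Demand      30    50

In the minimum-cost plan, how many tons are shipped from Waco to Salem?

10

Optimal shipments:
  Waco to Elko: 30 tons
  Waco to Salem: 10 tons
  Quincy to Salem: 20 tons
  Utica to Salem: 20 tons
Total cost = 430.
So Waco→Salem carries 10 tons.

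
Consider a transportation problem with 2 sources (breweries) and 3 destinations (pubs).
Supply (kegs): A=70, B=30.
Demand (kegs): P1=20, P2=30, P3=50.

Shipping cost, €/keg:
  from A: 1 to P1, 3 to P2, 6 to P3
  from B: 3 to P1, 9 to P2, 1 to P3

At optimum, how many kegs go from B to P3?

30

Solving gives:
  A to P1: 20 × €1 = €20
  A to P2: 30 × €3 = €90
  A to P3: 20 × €6 = €120
  B to P3: 30 × €1 = €30
Total cost = €260.
So B→P3 carries 30 kegs.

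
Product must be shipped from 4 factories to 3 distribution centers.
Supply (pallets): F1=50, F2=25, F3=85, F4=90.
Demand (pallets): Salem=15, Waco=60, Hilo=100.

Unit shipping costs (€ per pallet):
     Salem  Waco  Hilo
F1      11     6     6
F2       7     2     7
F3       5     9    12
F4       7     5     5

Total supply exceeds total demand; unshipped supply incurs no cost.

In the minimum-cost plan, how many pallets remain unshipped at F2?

0

Minimum-cost shipments:
  F1->Waco: 35 pallets
  F1->Hilo: 10 pallets
  F2->Waco: 25 pallets
  F3->Salem: 15 pallets
  F4->Hilo: 90 pallets
Total cost = €845.
F2 ships 25 of its 25, leaving 0.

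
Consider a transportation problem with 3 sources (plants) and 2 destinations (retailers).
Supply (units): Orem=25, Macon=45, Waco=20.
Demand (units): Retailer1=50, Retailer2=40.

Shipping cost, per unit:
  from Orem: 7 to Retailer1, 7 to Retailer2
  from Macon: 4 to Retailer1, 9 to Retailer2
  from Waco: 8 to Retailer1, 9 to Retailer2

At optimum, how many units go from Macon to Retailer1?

45

Optimal shipments:
  Orem→Retailer2: 25 × 7 = 175
  Macon→Retailer1: 45 × 4 = 180
  Waco→Retailer1: 5 × 8 = 40
  Waco→Retailer2: 15 × 9 = 135
Total cost = 530.
So Macon→Retailer1 carries 45 units.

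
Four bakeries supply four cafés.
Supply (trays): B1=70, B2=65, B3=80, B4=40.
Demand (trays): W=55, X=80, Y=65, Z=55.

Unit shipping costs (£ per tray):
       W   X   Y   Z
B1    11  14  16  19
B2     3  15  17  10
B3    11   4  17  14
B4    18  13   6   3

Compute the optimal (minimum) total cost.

A cheapest plan:
  B1 to W: 5 × £11 = £55
  B1 to Y: 65 × £16 = £1040
  B2 to W: 50 × £3 = £150
  B2 to Z: 15 × £10 = £150
  B3 to X: 80 × £4 = £320
  B4 to Z: 40 × £3 = £120
Total = 55 + 1040 + 150 + 150 + 320 + 120 = £1835.
(Supply check: B1 ships 70; B2 ships 65; B3 ships 80; B4 ships 40.)

1835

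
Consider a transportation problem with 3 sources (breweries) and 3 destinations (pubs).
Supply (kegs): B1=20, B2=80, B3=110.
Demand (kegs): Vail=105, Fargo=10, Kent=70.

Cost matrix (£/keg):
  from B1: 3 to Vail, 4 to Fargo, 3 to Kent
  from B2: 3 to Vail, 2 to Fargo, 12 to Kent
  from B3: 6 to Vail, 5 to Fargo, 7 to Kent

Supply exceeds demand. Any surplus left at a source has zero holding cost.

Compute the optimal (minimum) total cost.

850

One minimum-cost allocation:
  B1–Kent: 20 × £3 = £60
  B2–Vail: 70 × £3 = £210
  B2–Fargo: 10 × £2 = £20
  B3–Vail: 35 × £6 = £210
  B3–Kent: 50 × £7 = £350
Total = 60 + 210 + 20 + 210 + 350 = £850.
(Supply check: B1 ships 20; B2 ships 80; B3 ships 85.)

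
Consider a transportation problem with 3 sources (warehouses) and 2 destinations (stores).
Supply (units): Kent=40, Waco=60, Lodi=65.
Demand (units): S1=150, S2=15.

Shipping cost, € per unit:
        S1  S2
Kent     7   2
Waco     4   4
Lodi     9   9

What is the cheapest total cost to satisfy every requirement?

1030

Optimal allocation:
  Kent to S1: 25 × €7 = €175
  Kent to S2: 15 × €2 = €30
  Waco to S1: 60 × €4 = €240
  Lodi to S1: 65 × €9 = €585
Total = 175 + 30 + 240 + 585 = €1030.
(Supply check: Kent ships 40; Waco ships 60; Lodi ships 65.)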